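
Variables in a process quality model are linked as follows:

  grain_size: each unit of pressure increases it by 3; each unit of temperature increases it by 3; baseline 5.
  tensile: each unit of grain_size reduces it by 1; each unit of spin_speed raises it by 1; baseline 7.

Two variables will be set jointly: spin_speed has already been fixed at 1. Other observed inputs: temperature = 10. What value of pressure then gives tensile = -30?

With spin_speed held at 1:
Substituting into the grain_size equation gives grain_size = 3*pressure + 35.
Substituting into the tensile equation gives tensile = -3*pressure - 27.
Solve -3*pressure - 27 = -30: pressure = (-30 + 27) / -3 = 1.

pressure = 1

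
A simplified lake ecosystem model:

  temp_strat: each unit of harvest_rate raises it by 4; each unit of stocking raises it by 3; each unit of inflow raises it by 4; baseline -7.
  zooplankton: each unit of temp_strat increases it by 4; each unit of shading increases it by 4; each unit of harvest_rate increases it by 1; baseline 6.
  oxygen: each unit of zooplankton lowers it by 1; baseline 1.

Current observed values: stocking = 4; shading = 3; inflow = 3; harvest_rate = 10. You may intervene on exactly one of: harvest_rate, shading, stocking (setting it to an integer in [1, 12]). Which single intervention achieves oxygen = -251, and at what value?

set shading = 2

Intervening on harvest_rate: oxygen = -17*harvest_rate - 85. Reaching -251 requires harvest_rate = 166/17, not an integer.
Intervening on shading: with other inputs at their observed values, oxygen = -4*shading - 243. Solving for -251 gives shading = 2, within [1, 12].
Intervening on stocking: oxygen = -12*stocking - 207. Reaching -251 requires stocking = 11/3, not an integer.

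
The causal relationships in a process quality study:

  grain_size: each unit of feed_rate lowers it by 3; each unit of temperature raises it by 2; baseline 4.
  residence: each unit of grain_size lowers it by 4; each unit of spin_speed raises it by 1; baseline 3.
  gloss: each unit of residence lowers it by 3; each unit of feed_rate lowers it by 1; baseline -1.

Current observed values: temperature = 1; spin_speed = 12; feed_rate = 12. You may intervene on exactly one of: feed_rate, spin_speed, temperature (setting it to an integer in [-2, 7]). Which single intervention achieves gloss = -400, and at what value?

Intervening on feed_rate: gloss = -37*feed_rate + 26. Reaching -400 requires feed_rate = 426/37, not an integer.
Intervening on spin_speed: with other inputs at their observed values, gloss = -3*spin_speed - 382. Solving for -400 gives spin_speed = 6, within [-2, 7].
Intervening on temperature: gloss = 24*temperature - 442. Reaching -400 requires temperature = 7/4, not an integer.

set spin_speed = 6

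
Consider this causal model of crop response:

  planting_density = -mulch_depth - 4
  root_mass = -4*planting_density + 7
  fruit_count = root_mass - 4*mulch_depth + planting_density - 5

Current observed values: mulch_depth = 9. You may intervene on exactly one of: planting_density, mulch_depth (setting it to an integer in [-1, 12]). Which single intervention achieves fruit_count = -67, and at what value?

Intervening on planting_density: with other inputs at their observed values, fruit_count = -3*planting_density - 34. Solving for -67 gives planting_density = 11, within [-1, 12].
Intervening on mulch_depth: fruit_count = -mulch_depth + 14. Reaching -67 requires mulch_depth = 81, outside [-1, 12].

set planting_density = 11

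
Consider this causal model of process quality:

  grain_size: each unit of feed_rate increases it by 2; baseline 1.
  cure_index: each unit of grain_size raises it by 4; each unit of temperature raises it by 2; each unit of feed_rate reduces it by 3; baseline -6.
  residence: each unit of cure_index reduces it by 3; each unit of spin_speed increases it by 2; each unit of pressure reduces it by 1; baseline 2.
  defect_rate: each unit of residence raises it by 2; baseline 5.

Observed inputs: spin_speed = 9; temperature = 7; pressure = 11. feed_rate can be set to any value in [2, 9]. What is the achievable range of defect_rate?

Substituting into the cure_index equation gives cure_index = 5*feed_rate + 12.
This gives residence = -15*feed_rate - 27.
Substituting into the defect_rate equation gives defect_rate = -30*feed_rate - 49.
Linear in feed_rate, so extremes are at the endpoints: feed_rate = 2 gives defect_rate = -109; feed_rate = 9 gives defect_rate = -319.

-319 to -109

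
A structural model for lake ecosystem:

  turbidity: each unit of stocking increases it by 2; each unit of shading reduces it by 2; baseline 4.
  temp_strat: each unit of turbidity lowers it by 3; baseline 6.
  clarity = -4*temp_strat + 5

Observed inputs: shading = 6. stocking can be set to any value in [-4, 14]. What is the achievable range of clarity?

-211 to 221

Substituting into the turbidity equation gives turbidity = 2*stocking - 8.
Substituting into the temp_strat equation gives temp_strat = -6*stocking + 30.
Substituting into the clarity equation gives clarity = 24*stocking - 115.
Linear in stocking, so extremes are at the endpoints: stocking = -4 gives clarity = -211; stocking = 14 gives clarity = 221.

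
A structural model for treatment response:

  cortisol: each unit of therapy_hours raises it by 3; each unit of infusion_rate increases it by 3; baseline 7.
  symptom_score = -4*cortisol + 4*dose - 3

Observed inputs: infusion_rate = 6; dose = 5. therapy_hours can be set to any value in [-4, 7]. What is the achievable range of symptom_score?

Substituting into the cortisol equation gives cortisol = 3*therapy_hours + 25.
Substituting into the symptom_score equation gives symptom_score = -12*therapy_hours - 83.
Linear in therapy_hours, so extremes are at the endpoints: therapy_hours = -4 gives symptom_score = -35; therapy_hours = 7 gives symptom_score = -167.

-167 to -35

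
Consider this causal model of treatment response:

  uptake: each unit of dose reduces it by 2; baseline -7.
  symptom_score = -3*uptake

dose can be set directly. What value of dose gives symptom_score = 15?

dose = -1

Substituting into the symptom_score equation gives symptom_score = 6*dose + 21.
Solve 6*dose + 21 = 15: dose = (15 - 21) / 6 = -1.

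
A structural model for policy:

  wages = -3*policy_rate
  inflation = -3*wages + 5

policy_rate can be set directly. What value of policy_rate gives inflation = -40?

policy_rate = -5

Substituting into the inflation equation gives inflation = 9*policy_rate + 5.
Solve 9*policy_rate + 5 = -40: policy_rate = (-40 - 5) / 9 = -5.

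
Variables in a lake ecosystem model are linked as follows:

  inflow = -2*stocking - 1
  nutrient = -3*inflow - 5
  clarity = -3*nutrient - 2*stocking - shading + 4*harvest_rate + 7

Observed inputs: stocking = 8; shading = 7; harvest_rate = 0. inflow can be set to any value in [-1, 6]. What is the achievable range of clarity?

-10 to 53

Intervening on inflow fixes its value directly, overriding its dependence on stocking.
Substituting into the clarity equation gives clarity = 9*inflow - 1.
Linear in inflow, so extremes are at the endpoints: inflow = -1 gives clarity = -10; inflow = 6 gives clarity = 53.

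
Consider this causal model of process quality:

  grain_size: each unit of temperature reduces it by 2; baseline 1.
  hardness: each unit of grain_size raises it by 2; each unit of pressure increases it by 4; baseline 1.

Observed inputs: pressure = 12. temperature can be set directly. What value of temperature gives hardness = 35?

Substituting into the hardness equation gives hardness = -4*temperature + 51.
Solve -4*temperature + 51 = 35: temperature = (35 - 51) / -4 = 4.

temperature = 4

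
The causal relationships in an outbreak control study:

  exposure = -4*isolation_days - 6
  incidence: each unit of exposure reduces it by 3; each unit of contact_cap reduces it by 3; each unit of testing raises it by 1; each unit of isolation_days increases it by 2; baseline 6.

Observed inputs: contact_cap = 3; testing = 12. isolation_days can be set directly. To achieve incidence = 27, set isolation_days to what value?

Substituting into the incidence equation gives incidence = 14*isolation_days + 27.
Solve 14*isolation_days + 27 = 27: isolation_days = (27 - 27) / 14 = 0.

isolation_days = 0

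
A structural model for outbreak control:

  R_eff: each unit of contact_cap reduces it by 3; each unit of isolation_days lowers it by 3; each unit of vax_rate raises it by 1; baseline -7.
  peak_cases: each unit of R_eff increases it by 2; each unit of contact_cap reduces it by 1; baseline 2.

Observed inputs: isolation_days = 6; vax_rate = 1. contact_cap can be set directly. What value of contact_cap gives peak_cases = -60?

contact_cap = 2

Substituting into the R_eff equation gives R_eff = -3*contact_cap - 24.
Substituting into the peak_cases equation gives peak_cases = -7*contact_cap - 46.
Solve -7*contact_cap - 46 = -60: contact_cap = (-60 + 46) / -7 = 2.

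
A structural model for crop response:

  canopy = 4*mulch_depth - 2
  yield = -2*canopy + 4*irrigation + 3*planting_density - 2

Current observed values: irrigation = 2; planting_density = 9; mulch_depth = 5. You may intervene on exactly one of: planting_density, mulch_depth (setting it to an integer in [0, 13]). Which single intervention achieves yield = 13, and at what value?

set mulch_depth = 3

Intervening on planting_density: yield = 3*planting_density - 30. Reaching 13 requires planting_density = 43/3, not an integer.
Intervening on mulch_depth: with other inputs at their observed values, yield = -8*mulch_depth + 37. Solving for 13 gives mulch_depth = 3, within [0, 13].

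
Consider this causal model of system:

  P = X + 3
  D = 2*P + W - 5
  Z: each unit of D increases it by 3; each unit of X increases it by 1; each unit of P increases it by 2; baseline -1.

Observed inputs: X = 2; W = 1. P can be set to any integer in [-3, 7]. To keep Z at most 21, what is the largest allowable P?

P = 4

Intervening on P fixes its value directly, overriding its dependence on X.
Substituting into the D equation gives D = 2*P - 4.
This gives Z = 8*P - 11.
Require 8*P - 11 ≤ 21, so P ≤ 4.
The largest integer in [-3, 7] satisfying this is 4.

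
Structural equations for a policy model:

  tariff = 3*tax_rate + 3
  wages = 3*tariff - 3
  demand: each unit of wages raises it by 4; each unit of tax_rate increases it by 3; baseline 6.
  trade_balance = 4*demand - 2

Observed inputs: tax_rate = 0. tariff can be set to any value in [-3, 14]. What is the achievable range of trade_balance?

-170 to 646

Intervening on tariff fixes its value directly, overriding its dependence on tax_rate.
Substituting into the demand equation gives demand = 12*tariff - 6.
Substituting into the trade_balance equation gives trade_balance = 48*tariff - 26.
Linear in tariff, so extremes are at the endpoints: tariff = -3 gives trade_balance = -170; tariff = 14 gives trade_balance = 646.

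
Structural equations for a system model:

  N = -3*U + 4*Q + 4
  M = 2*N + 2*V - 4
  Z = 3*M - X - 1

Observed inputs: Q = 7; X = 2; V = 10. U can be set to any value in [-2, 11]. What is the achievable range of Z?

39 to 273

Substituting into the N equation gives N = -3*U + 32.
Substituting into the M equation gives M = -6*U + 80.
Z becomes -18*U + 237.
Linear in U, so extremes are at the endpoints: U = -2 gives Z = 273; U = 11 gives Z = 39.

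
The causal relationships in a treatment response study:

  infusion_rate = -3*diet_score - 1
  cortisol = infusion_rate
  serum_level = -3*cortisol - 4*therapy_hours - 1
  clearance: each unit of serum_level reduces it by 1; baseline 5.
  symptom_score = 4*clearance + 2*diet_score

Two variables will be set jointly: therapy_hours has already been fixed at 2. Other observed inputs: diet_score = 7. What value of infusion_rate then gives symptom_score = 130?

infusion_rate = 5

With therapy_hours held at 2:
Intervening on infusion_rate fixes its value directly, overriding its dependence on diet_score.
Substituting into the serum_level equation gives serum_level = -3*infusion_rate - 9.
So clearance = 3*infusion_rate + 14.
symptom_score becomes 12*infusion_rate + 70.
Solve 12*infusion_rate + 70 = 130: infusion_rate = (130 - 70) / 12 = 5.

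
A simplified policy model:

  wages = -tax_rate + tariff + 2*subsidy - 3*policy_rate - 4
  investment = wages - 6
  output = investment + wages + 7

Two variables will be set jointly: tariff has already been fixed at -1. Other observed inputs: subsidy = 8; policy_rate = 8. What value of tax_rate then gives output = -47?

With tariff held at -1:
Substituting into the wages equation gives wages = -tax_rate - 13.
Substituting into the investment equation gives investment = -tax_rate - 19.
So output = -2*tax_rate - 25.
Solve -2*tax_rate - 25 = -47: tax_rate = (-47 + 25) / -2 = 11.

tax_rate = 11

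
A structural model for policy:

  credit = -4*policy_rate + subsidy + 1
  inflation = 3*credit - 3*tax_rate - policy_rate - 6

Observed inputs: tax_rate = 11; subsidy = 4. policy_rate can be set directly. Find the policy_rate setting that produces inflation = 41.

Substituting into the credit equation gives credit = -4*policy_rate + 5.
This gives inflation = -13*policy_rate - 24.
Solve -13*policy_rate - 24 = 41: policy_rate = (41 + 24) / -13 = -5.

policy_rate = -5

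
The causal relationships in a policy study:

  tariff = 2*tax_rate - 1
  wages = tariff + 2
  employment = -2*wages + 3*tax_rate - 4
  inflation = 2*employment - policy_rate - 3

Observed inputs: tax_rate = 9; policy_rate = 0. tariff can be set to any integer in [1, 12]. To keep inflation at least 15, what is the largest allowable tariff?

Intervening on tariff fixes its value directly, overriding its dependence on tax_rate.
Substituting into the employment equation gives employment = -2*tariff + 19.
This gives inflation = -4*tariff + 35.
Require -4*tariff + 35 ≥ 15, so tariff ≤ 5.
The largest integer in [1, 12] satisfying this is 5.

tariff = 5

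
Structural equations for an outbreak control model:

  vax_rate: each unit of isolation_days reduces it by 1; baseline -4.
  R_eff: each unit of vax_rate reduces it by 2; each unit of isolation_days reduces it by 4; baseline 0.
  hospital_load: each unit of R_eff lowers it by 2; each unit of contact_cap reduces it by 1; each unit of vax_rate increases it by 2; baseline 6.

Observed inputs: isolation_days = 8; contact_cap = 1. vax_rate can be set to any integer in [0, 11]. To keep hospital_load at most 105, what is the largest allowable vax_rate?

Intervening on vax_rate fixes its value directly, overriding its dependence on isolation_days.
Substituting into the R_eff equation gives R_eff = -2*vax_rate - 32.
Substituting into the hospital_load equation gives hospital_load = 6*vax_rate + 69.
Require 6*vax_rate + 69 ≤ 105, so vax_rate ≤ 6.
The largest integer in [0, 11] satisfying this is 6.

vax_rate = 6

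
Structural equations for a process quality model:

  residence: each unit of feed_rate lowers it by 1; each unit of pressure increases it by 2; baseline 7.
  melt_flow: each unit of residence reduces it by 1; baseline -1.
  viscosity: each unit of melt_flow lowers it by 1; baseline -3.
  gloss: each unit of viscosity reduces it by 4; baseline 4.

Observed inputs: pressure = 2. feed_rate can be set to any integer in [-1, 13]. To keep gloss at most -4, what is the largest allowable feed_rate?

feed_rate = 7

Substituting into the residence equation gives residence = -feed_rate + 11.
Substituting into the melt_flow equation gives melt_flow = feed_rate - 12.
This gives viscosity = -feed_rate + 9.
So gloss = 4*feed_rate - 32.
Require 4*feed_rate - 32 ≤ -4, so feed_rate ≤ 7.
The largest integer in [-1, 13] satisfying this is 7.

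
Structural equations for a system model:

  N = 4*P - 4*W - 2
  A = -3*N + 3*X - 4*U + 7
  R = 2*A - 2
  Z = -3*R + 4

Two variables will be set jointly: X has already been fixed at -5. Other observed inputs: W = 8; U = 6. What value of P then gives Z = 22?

With X held at -5:
Substituting into the N equation gives N = 4*P - 34.
Substituting into the A equation gives A = -12*P + 70.
Substituting into the R equation gives R = -24*P + 138.
Substituting into the Z equation gives Z = 72*P - 410.
Solve 72*P - 410 = 22: P = (22 + 410) / 72 = 6.

P = 6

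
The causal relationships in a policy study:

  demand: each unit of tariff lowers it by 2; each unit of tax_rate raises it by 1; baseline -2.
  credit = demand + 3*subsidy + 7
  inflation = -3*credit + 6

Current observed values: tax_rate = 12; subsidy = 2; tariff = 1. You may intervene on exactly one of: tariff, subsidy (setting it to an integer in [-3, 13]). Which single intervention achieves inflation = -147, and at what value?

set subsidy = 12

Intervening on tariff: inflation = 6*tariff - 63. Reaching -147 requires tariff = -14, outside [-3, 13].
Intervening on subsidy: with other inputs at their observed values, inflation = -9*subsidy - 39. Solving for -147 gives subsidy = 12, within [-3, 13].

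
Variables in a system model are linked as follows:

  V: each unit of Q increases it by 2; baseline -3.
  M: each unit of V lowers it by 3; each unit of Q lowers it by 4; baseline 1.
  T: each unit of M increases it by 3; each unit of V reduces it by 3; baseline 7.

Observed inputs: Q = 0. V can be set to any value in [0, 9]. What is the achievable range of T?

-98 to 10

Intervening on V fixes its value directly, overriding its dependence on Q.
Substituting into the M equation gives M = -3*V + 1.
Substituting into the T equation gives T = -12*V + 10.
Linear in V, so extremes are at the endpoints: V = 0 gives T = 10; V = 9 gives T = -98.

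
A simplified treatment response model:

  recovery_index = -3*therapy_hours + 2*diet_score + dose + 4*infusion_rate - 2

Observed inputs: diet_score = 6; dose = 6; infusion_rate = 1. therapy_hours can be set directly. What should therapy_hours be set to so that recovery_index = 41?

therapy_hours = -7

Substituting into the recovery_index equation gives recovery_index = -3*therapy_hours + 20.
Solve -3*therapy_hours + 20 = 41: therapy_hours = (41 - 20) / -3 = -7.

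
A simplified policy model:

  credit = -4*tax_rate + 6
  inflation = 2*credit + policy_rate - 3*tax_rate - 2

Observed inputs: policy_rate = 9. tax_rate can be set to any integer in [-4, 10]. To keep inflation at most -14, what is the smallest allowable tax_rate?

tax_rate = 3

Substituting into the inflation equation gives inflation = -11*tax_rate + 19.
Require -11*tax_rate + 19 ≤ -14, so tax_rate ≥ 3.
The smallest integer in [-4, 10] satisfying this is 3.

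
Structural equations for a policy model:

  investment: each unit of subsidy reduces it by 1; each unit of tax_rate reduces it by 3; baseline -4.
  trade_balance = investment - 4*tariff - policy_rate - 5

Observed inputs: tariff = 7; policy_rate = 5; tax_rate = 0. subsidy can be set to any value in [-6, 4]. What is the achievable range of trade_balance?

Substituting into the investment equation gives investment = -subsidy - 4.
Substituting into the trade_balance equation gives trade_balance = -subsidy - 42.
Linear in subsidy, so extremes are at the endpoints: subsidy = -6 gives trade_balance = -36; subsidy = 4 gives trade_balance = -46.

-46 to -36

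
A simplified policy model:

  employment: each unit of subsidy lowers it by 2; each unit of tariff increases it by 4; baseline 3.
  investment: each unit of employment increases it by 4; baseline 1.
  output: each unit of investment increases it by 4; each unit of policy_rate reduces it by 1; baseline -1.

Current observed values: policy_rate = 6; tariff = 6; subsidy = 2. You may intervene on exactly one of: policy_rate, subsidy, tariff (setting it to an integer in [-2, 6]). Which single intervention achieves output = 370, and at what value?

Intervening on policy_rate: with other inputs at their observed values, output = -policy_rate + 371. Solving for 370 gives policy_rate = 1, within [-2, 6].
Intervening on subsidy: output = -32*subsidy + 429. Reaching 370 requires subsidy = 59/32, not an integer.
Intervening on tariff: output = 64*tariff - 19. Reaching 370 requires tariff = 389/64, not an integer.

set policy_rate = 1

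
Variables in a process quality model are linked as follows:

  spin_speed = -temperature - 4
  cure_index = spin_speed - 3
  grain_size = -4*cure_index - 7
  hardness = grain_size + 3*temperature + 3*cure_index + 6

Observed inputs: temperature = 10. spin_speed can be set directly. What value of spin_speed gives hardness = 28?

Intervening on spin_speed fixes its value directly, overriding its dependence on temperature.
Substituting into the grain_size equation gives grain_size = -4*spin_speed + 5.
This gives hardness = -spin_speed + 32.
Solve -spin_speed + 32 = 28: spin_speed = (28 - 32) / -1 = 4.

spin_speed = 4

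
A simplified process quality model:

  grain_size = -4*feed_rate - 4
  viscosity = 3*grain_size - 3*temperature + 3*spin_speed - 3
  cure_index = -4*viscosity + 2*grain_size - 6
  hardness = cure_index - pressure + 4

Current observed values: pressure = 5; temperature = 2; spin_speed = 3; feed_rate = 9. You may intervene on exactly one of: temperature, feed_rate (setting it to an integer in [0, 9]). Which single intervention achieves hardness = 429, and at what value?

set temperature = 5

Intervening on temperature: with other inputs at their observed values, hardness = 12*temperature + 369. Solving for 429 gives temperature = 5, within [0, 9].
Intervening on feed_rate: hardness = 40*feed_rate + 33. Reaching 429 requires feed_rate = 99/10, not an integer.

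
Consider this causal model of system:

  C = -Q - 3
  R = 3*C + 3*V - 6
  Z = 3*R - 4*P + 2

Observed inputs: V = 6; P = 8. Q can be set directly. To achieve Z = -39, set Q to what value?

Q = 2

Substituting into the R equation gives R = -3*Q + 3.
So Z = -9*Q - 21.
Solve -9*Q - 21 = -39: Q = (-39 + 21) / -9 = 2.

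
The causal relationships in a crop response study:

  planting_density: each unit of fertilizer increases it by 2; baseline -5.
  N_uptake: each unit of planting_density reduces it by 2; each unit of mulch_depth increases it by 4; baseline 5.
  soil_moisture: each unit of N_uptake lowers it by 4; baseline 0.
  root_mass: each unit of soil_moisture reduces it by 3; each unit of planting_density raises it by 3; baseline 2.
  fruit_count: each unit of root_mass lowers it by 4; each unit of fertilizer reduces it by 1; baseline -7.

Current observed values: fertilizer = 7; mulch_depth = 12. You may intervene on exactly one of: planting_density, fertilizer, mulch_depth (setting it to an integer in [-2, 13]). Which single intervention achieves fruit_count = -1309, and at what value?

Intervening on planting_density: fruit_count = 84*planting_density - 2566. Reaching -1309 requires planting_density = 419/28, not an integer.
Intervening on fertilizer: with other inputs at their observed values, fruit_count = 167*fertilizer - 2979. Solving for -1309 gives fertilizer = 10, within [-2, 13].
Intervening on mulch_depth: fruit_count = -192*mulch_depth + 494. Reaching -1309 requires mulch_depth = 601/64, not an integer.

set fertilizer = 10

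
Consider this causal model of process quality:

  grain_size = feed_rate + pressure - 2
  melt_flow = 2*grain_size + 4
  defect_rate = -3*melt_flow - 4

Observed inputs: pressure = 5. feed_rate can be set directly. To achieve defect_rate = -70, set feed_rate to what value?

Substituting into the grain_size equation gives grain_size = feed_rate + 3.
Substituting into the melt_flow equation gives melt_flow = 2*feed_rate + 10.
Substituting into the defect_rate equation gives defect_rate = -6*feed_rate - 34.
Solve -6*feed_rate - 34 = -70: feed_rate = (-70 + 34) / -6 = 6.

feed_rate = 6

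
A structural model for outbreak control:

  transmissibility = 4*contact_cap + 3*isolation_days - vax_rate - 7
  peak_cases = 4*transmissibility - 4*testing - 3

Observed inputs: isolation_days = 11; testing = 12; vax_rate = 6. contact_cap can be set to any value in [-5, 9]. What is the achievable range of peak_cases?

-51 to 173

Substituting into the transmissibility equation gives transmissibility = 4*contact_cap + 20.
So peak_cases = 16*contact_cap + 29.
Linear in contact_cap, so extremes are at the endpoints: contact_cap = -5 gives peak_cases = -51; contact_cap = 9 gives peak_cases = 173.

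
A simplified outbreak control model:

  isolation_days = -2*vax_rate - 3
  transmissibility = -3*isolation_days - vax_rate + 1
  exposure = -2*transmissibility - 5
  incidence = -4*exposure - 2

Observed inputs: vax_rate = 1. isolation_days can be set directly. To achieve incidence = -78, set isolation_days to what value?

Intervening on isolation_days fixes its value directly, overriding its dependence on vax_rate.
Substituting into the transmissibility equation gives transmissibility = -3*isolation_days.
Substituting into the exposure equation gives exposure = 6*isolation_days - 5.
Substituting into the incidence equation gives incidence = -24*isolation_days + 18.
Solve -24*isolation_days + 18 = -78: isolation_days = (-78 - 18) / -24 = 4.

isolation_days = 4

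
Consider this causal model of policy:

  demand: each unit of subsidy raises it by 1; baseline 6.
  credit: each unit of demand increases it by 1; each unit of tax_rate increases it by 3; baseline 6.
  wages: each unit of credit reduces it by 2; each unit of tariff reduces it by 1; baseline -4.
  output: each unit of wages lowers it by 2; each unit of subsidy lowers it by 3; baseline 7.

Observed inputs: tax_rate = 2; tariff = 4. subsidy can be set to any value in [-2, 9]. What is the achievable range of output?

93 to 104

Substituting into the credit equation gives credit = subsidy + 18.
This gives wages = -2*subsidy - 44.
Substituting into the output equation gives output = subsidy + 95.
Linear in subsidy, so extremes are at the endpoints: subsidy = -2 gives output = 93; subsidy = 9 gives output = 104.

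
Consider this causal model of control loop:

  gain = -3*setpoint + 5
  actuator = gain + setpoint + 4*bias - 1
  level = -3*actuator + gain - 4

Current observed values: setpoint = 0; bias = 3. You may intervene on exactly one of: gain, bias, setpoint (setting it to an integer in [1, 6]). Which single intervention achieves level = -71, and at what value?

set bias = 5

Intervening on gain: level = -2*gain - 37. Reaching -71 requires gain = 17, outside [1, 6].
Intervening on bias: with other inputs at their observed values, level = -12*bias - 11. Solving for -71 gives bias = 5, within [1, 6].
Intervening on setpoint: level = 3*setpoint - 47. Reaching -71 requires setpoint = -8, outside [1, 6].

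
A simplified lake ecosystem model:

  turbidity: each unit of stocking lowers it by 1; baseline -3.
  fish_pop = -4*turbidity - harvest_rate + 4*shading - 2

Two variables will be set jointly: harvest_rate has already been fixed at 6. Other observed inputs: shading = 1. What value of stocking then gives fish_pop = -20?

With harvest_rate held at 6:
Substituting into the fish_pop equation gives fish_pop = 4*stocking + 8.
Solve 4*stocking + 8 = -20: stocking = (-20 - 8) / 4 = -7.

stocking = -7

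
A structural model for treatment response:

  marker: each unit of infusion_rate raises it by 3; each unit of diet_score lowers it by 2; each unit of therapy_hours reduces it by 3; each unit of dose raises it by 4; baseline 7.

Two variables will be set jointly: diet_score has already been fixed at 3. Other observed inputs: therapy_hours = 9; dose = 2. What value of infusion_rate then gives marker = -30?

infusion_rate = -4

With diet_score held at 3:
Substituting into the marker equation gives marker = 3*infusion_rate - 18.
Solve 3*infusion_rate - 18 = -30: infusion_rate = (-30 + 18) / 3 = -4.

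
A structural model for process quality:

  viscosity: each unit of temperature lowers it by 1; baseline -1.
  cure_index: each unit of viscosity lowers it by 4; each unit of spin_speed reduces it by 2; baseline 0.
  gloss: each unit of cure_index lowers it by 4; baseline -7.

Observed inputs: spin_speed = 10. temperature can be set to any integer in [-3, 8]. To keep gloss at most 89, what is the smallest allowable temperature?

Substituting into the cure_index equation gives cure_index = 4*temperature - 16.
Substituting into the gloss equation gives gloss = -16*temperature + 57.
Require -16*temperature + 57 ≤ 89, so temperature ≥ -2.
The smallest integer in [-3, 8] satisfying this is -2.

temperature = -2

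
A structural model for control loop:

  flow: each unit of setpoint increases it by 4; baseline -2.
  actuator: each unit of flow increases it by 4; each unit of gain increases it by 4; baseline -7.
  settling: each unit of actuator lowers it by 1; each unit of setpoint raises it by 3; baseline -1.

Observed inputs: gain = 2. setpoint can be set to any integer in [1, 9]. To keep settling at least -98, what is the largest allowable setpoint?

Substituting into the actuator equation gives actuator = 16*setpoint - 7.
Substituting into the settling equation gives settling = -13*setpoint + 6.
Require -13*setpoint + 6 ≥ -98, so setpoint ≤ 8.
The largest integer in [1, 9] satisfying this is 8.

setpoint = 8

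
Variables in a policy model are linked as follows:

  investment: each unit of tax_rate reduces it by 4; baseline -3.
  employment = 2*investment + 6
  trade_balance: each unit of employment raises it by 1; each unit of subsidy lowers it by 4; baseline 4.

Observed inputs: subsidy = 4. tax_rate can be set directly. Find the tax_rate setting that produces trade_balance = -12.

Substituting into the employment equation gives employment = -8*tax_rate.
This gives trade_balance = -8*tax_rate - 12.
Solve -8*tax_rate - 12 = -12: tax_rate = (-12 + 12) / -8 = 0.

tax_rate = 0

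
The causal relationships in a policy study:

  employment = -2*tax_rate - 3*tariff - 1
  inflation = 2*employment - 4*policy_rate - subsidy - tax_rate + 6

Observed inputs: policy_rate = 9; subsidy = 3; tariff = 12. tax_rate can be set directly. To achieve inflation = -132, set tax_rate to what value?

tax_rate = 5

Substituting into the employment equation gives employment = -2*tax_rate - 37.
Substituting into the inflation equation gives inflation = -5*tax_rate - 107.
Solve -5*tax_rate - 107 = -132: tax_rate = (-132 + 107) / -5 = 5.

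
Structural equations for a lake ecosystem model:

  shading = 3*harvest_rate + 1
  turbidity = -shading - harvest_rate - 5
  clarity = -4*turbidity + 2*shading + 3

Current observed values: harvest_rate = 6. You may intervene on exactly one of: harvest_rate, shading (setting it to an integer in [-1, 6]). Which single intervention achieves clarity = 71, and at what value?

set shading = 4

Intervening on harvest_rate: clarity = 22*harvest_rate + 29. Reaching 71 requires harvest_rate = 21/11, not an integer.
Intervening on shading: with other inputs at their observed values, clarity = 6*shading + 47. Solving for 71 gives shading = 4, within [-1, 6].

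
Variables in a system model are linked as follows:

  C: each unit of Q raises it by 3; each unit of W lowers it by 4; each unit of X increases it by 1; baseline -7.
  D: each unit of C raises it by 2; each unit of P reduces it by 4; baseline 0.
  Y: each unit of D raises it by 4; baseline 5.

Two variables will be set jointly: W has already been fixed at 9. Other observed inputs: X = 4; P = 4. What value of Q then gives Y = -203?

With W held at 9:
Substituting into the C equation gives C = 3*Q - 39.
Substituting into the D equation gives D = 6*Q - 94.
Substituting into the Y equation gives Y = 24*Q - 371.
Solve 24*Q - 371 = -203: Q = (-203 + 371) / 24 = 7.

Q = 7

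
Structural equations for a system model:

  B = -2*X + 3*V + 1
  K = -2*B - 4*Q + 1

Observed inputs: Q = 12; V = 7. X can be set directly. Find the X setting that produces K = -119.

Substituting into the B equation gives B = -2*X + 22.
K becomes 4*X - 91.
Solve 4*X - 91 = -119: X = (-119 + 91) / 4 = -7.

X = -7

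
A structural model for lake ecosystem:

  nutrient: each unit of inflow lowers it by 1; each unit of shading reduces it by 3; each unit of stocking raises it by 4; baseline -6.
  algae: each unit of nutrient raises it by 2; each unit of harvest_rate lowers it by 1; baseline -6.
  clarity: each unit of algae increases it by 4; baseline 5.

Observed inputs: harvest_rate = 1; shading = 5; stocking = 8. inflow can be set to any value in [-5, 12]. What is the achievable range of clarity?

-31 to 105

Substituting into the nutrient equation gives nutrient = -inflow + 11.
Substituting into the algae equation gives algae = -2*inflow + 15.
clarity becomes -8*inflow + 65.
Linear in inflow, so extremes are at the endpoints: inflow = -5 gives clarity = 105; inflow = 12 gives clarity = -31.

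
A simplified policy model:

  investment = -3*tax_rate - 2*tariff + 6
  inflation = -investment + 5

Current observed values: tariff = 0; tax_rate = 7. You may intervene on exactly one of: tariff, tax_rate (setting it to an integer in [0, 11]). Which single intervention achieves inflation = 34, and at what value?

set tariff = 7

Intervening on tariff: with other inputs at their observed values, inflation = 2*tariff + 20. Solving for 34 gives tariff = 7, within [0, 11].
Intervening on tax_rate: inflation = 3*tax_rate - 1. Reaching 34 requires tax_rate = 35/3, not an integer.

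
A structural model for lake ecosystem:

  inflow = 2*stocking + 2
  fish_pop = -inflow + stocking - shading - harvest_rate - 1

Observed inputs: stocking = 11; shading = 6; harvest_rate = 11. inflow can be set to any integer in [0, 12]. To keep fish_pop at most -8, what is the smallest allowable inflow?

Intervening on inflow fixes its value directly, overriding its dependence on stocking.
Substituting into the fish_pop equation gives fish_pop = -inflow - 7.
Require -inflow - 7 ≤ -8, so inflow ≥ 1.
The smallest integer in [0, 12] satisfying this is 1.

inflow = 1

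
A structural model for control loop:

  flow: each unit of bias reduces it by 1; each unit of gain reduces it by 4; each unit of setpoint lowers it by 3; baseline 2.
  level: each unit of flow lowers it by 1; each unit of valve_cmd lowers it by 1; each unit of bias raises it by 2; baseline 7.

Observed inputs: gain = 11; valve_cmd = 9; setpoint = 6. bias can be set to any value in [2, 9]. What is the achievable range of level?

64 to 85

Substituting into the flow equation gives flow = -bias - 60.
Substituting into the level equation gives level = 3*bias + 58.
Linear in bias, so extremes are at the endpoints: bias = 2 gives level = 64; bias = 9 gives level = 85.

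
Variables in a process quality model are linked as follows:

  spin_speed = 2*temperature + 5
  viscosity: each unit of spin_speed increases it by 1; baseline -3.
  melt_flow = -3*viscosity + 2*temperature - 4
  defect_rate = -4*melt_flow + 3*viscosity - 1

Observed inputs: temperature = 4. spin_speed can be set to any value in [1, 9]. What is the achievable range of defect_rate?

-47 to 73

Intervening on spin_speed fixes its value directly, overriding its dependence on temperature.
Substituting into the melt_flow equation gives melt_flow = -3*spin_speed + 13.
This gives defect_rate = 15*spin_speed - 62.
Linear in spin_speed, so extremes are at the endpoints: spin_speed = 1 gives defect_rate = -47; spin_speed = 9 gives defect_rate = 73.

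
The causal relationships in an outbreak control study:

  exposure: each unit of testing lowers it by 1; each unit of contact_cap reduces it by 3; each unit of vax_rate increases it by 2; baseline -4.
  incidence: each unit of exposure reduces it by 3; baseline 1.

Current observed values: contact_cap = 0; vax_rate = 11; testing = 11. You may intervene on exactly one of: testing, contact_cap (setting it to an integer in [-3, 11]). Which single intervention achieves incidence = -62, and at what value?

set testing = -3

Intervening on testing: with other inputs at their observed values, incidence = 3*testing - 53. Solving for -62 gives testing = -3, within [-3, 11].
Intervening on contact_cap: incidence = 9*contact_cap - 20. Reaching -62 requires contact_cap = -14/3, not an integer.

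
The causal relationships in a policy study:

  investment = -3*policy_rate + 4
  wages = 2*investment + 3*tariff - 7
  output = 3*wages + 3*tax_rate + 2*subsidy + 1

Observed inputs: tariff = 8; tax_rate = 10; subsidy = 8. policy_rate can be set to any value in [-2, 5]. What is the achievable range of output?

Substituting into the wages equation gives wages = -6*policy_rate + 25.
Substituting into the output equation gives output = -18*policy_rate + 122.
Linear in policy_rate, so extremes are at the endpoints: policy_rate = -2 gives output = 158; policy_rate = 5 gives output = 32.

32 to 158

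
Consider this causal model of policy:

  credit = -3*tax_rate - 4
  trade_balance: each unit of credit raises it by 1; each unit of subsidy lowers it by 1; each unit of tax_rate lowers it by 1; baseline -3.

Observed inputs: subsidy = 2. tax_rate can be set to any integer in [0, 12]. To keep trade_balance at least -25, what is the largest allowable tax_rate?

tax_rate = 4

Substituting into the trade_balance equation gives trade_balance = -4*tax_rate - 9.
Require -4*tax_rate - 9 ≥ -25, so tax_rate ≤ 4.
The largest integer in [0, 12] satisfying this is 4.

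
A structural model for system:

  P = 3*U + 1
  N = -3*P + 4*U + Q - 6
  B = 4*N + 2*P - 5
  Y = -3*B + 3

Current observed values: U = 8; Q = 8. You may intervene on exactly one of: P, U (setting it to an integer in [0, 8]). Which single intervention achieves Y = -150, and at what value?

Intervening on P: with other inputs at their observed values, Y = 30*P - 390. Solving for -150 gives P = 8, within [0, 8].
Intervening on U: Y = 42*U + 24. Reaching -150 requires U = -29/7, not an integer.

set P = 8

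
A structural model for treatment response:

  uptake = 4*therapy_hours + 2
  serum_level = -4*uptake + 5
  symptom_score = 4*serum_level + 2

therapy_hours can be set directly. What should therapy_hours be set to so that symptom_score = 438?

Substituting into the serum_level equation gives serum_level = -16*therapy_hours - 3.
So symptom_score = -64*therapy_hours - 10.
Solve -64*therapy_hours - 10 = 438: therapy_hours = (438 + 10) / -64 = -7.

therapy_hours = -7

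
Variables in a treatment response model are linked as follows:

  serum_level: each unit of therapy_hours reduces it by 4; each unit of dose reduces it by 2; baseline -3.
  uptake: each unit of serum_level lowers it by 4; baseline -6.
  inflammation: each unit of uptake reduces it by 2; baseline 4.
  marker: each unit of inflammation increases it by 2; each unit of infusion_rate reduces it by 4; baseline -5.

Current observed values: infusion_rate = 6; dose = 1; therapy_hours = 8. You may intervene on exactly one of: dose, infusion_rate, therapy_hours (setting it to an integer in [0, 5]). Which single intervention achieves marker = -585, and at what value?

Intervening on dose: marker = -32*dose - 557. Reaching -585 requires dose = 7/8, not an integer.
Intervening on infusion_rate: with other inputs at their observed values, marker = -4*infusion_rate - 565. Solving for -585 gives infusion_rate = 5, within [0, 5].
Intervening on therapy_hours: marker = -64*therapy_hours - 77. Reaching -585 requires therapy_hours = 127/16, not an integer.

set infusion_rate = 5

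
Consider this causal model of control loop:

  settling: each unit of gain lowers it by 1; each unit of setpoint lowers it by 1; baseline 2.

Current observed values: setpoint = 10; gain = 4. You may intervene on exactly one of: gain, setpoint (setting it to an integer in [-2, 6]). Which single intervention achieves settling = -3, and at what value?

set setpoint = 1

Intervening on gain: settling = -gain - 8. Reaching -3 requires gain = -5, outside [-2, 6].
Intervening on setpoint: with other inputs at their observed values, settling = -setpoint - 2. Solving for -3 gives setpoint = 1, within [-2, 6].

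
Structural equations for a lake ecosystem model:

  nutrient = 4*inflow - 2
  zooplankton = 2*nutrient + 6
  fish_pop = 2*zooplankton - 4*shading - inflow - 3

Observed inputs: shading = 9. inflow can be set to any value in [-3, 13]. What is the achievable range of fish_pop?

-80 to 160

Substituting into the zooplankton equation gives zooplankton = 8*inflow + 2.
fish_pop becomes 15*inflow - 35.
Linear in inflow, so extremes are at the endpoints: inflow = -3 gives fish_pop = -80; inflow = 13 gives fish_pop = 160.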